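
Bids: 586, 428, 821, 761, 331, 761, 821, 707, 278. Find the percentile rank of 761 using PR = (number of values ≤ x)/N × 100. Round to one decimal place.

77.8

N = 9.
Strictly below 761: 5. Equal to 761: 2.
PR = 7/9 × 100 = 77.8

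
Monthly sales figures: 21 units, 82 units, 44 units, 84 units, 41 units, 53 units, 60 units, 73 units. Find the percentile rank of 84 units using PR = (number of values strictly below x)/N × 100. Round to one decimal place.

N = 8.
Strictly below 84: 7. Equal to 84: 1.
PR = 7/8 × 100 = 87.5

87.5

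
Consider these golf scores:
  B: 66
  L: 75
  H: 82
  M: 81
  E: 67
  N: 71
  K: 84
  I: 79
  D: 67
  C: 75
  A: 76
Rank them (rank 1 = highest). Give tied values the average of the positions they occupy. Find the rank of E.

9.5

Sorted (descending): 84, 82, 81, 79, 76, 75, 75, 71, 67, 67, 66
The 2 values of 75 occupy positions 6–7 → average rank (6+7)/2 = 6.5.
The 2 values of 67 occupy positions 9–10 → average rank (9+10)/2 = 9.5.
E has value 67 → rank 9.5.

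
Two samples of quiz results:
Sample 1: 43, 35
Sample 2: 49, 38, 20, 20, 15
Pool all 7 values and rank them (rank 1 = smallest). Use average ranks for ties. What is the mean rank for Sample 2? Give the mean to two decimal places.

Sorted (ascending): 15, 20, 20, 35, 38, 43, 49
The 2 values of 20 occupy positions 2–3 → average rank (2+3)/2 = 2.5.
Sample 2 values → pooled ranks: 49→7, 38→5, 20→2.5, 20→2.5, 15→1
Mean rank = (7 + 5 + 2.5 + 2.5 + 1) / 5 = 3.60

3.60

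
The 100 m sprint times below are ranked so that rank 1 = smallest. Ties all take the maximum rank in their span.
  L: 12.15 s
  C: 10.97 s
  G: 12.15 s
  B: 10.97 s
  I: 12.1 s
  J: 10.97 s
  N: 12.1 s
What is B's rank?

Sorted (ascending): 10.97, 10.97, 10.97, 12.1, 12.1, 12.15, 12.15
The 3 values of 10.97 occupy positions 1–3 → each gets rank 3.
The 2 values of 12.1 occupy positions 4–5 → each gets rank 5.
The 2 values of 12.15 occupy positions 6–7 → each gets rank 7.
B has value 10.97 s → rank 3.

3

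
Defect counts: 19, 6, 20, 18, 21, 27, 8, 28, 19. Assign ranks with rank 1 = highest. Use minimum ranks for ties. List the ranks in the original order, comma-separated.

Sorted (descending): 28, 27, 21, 20, 19, 19, 18, 8, 6
The 2 values of 19 occupy positions 5–6 → each gets rank 5.

5, 9, 4, 7, 3, 2, 8, 1, 5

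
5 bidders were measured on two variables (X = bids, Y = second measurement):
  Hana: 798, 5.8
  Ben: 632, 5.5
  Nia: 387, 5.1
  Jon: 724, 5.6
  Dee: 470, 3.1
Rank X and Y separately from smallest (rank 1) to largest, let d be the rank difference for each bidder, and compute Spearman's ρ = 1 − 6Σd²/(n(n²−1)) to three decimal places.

0.900

Ranks of variable 1: 5, 3, 1, 4, 2
Ranks of variable 2: 5, 3, 2, 4, 1
d = r₁ − r₂: 0, 0, -1, 0, 1
d²: 0, 0, 1, 0, 1; Σd² = 2
ρ = 1 − 6·2/(5·24) = 1 − 12/120 = 0.900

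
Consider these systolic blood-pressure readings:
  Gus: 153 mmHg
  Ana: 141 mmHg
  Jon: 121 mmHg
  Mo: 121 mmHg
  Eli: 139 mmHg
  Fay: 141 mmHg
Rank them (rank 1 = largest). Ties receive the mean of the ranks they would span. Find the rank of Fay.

2.5

Sorted (descending): 153, 141, 141, 139, 121, 121
The 2 values of 141 occupy positions 2–3 → average rank (2+3)/2 = 2.5.
The 2 values of 121 occupy positions 5–6 → average rank (5+6)/2 = 5.5.
Fay has value 141 mmHg → rank 2.5.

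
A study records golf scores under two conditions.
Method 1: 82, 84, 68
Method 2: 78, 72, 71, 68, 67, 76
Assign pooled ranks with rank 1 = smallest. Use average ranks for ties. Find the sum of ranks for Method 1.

19.5

Sorted (ascending): 67, 68, 68, 71, 72, 76, 78, 82, 84
The 2 values of 68 occupy positions 2–3 → average rank (2+3)/2 = 2.5.
Method 1 values → pooled ranks: 82→8, 84→9, 68→2.5
Rank sum = 8 + 9 + 2.5 = 19.5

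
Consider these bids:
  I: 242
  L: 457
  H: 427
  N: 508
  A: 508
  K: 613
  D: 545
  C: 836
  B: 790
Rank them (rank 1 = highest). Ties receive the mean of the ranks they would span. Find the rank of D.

Sorted (descending): 836, 790, 613, 545, 508, 508, 457, 427, 242
The 2 values of 508 occupy positions 5–6 → average rank (5+6)/2 = 5.5.
D has value 545 → rank 4.

4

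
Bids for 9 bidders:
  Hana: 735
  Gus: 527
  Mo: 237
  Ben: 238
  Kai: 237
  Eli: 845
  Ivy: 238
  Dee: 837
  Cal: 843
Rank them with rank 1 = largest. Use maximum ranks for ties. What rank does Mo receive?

9

Sorted (descending): 845, 843, 837, 735, 527, 238, 238, 237, 237
The 2 values of 238 occupy positions 6–7 → each gets rank 7.
The 2 values of 237 occupy positions 8–9 → each gets rank 9.
Mo has value 237 → rank 9.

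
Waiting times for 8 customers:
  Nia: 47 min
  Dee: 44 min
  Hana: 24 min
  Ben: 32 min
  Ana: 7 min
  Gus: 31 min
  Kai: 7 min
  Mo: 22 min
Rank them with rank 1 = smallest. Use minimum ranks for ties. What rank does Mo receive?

Sorted (ascending): 7, 7, 22, 24, 31, 32, 44, 47
The 2 values of 7 occupy positions 1–2 → each gets rank 1.
Mo has value 22 min → rank 3.

3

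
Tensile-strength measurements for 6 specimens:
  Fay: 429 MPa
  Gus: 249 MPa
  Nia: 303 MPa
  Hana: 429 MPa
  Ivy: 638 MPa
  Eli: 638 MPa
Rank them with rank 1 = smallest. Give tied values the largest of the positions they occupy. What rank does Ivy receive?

6

Sorted (ascending): 249, 303, 429, 429, 638, 638
The 2 values of 429 occupy positions 3–4 → each gets rank 4.
The 2 values of 638 occupy positions 5–6 → each gets rank 6.
Ivy has value 638 MPa → rank 6.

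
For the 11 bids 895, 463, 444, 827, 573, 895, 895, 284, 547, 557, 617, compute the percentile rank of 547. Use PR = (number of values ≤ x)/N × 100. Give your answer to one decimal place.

N = 11.
Strictly below 547: 3. Equal to 547: 1.
PR = 4/11 × 100 = 36.4

36.4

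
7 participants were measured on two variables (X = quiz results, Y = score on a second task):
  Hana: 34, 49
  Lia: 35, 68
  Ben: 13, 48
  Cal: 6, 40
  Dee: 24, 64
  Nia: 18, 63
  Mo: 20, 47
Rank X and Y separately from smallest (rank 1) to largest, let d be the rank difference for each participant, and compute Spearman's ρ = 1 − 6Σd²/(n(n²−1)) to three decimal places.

0.750

Ranks of variable 1: 6, 7, 2, 1, 5, 3, 4
Ranks of variable 2: 4, 7, 3, 1, 6, 5, 2
d = r₁ − r₂: 2, 0, -1, 0, -1, -2, 2
d²: 4, 0, 1, 0, 1, 4, 4; Σd² = 14
ρ = 1 − 6·14/(7·48) = 1 − 84/336 = 0.750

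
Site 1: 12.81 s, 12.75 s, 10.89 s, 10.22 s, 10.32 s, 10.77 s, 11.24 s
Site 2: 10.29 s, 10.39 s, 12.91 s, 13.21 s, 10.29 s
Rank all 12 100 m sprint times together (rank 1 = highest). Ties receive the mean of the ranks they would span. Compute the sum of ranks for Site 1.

Sorted (descending): 13.21, 12.91, 12.81, 12.75, 11.24, 10.89, 10.77, 10.39, 10.32, 10.29, 10.29, 10.22
The 2 values of 10.29 occupy positions 10–11 → average rank (10+11)/2 = 10.5.
Site 1 values → pooled ranks: 12.81→3, 12.75→4, 10.89→6, 10.22→12, 10.32→9, 10.77→7, 11.24→5
Rank sum = 3 + 4 + 6 + 12 + 9 + 7 + 5 = 46

46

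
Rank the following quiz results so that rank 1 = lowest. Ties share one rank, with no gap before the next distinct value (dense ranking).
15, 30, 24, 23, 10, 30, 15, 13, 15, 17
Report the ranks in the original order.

3, 7, 6, 5, 1, 7, 3, 2, 3, 4

Sorted (ascending): 10, 13, 15, 15, 15, 17, 23, 24, 30, 30
The 3 values of 15 share dense rank 3.
The 2 values of 30 share dense rank 7.
Remaining distinct values take the next consecutive integers.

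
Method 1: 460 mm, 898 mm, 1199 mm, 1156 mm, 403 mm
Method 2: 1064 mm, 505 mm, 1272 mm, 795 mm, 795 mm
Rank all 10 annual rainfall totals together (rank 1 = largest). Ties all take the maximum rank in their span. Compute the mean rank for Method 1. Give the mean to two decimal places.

Sorted (descending): 1272, 1199, 1156, 1064, 898, 795, 795, 505, 460, 403
The 2 values of 795 occupy positions 6–7 → each gets rank 7.
Method 1 values → pooled ranks: 460→9, 898→5, 1199→2, 1156→3, 403→10
Mean rank = (9 + 5 + 2 + 3 + 10) / 5 = 5.80

5.80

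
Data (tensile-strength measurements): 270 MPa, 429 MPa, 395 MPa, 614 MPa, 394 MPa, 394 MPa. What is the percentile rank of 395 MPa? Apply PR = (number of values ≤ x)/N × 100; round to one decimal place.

N = 6.
Strictly below 395: 3. Equal to 395: 1.
PR = 4/6 × 100 = 66.7

66.7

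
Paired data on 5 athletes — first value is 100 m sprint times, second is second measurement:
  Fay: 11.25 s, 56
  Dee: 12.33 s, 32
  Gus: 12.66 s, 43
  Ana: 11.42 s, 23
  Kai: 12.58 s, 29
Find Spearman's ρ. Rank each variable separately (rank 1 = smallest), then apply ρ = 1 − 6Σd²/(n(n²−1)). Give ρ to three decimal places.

-0.100

Ranks of variable 1: 1, 3, 5, 2, 4
Ranks of variable 2: 5, 3, 4, 1, 2
d = r₁ − r₂: -4, 0, 1, 1, 2
d²: 16, 0, 1, 1, 4; Σd² = 22
ρ = 1 − 6·22/(5·24) = 1 − 132/120 = -0.100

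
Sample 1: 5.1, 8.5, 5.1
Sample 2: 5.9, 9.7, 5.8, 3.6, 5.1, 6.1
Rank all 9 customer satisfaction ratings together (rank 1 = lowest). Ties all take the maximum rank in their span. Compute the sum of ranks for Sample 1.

16

Sorted (ascending): 3.6, 5.1, 5.1, 5.1, 5.8, 5.9, 6.1, 8.5, 9.7
The 3 values of 5.1 occupy positions 2–4 → each gets rank 4.
Sample 1 values → pooled ranks: 5.1→4, 8.5→8, 5.1→4
Rank sum = 4 + 8 + 4 = 16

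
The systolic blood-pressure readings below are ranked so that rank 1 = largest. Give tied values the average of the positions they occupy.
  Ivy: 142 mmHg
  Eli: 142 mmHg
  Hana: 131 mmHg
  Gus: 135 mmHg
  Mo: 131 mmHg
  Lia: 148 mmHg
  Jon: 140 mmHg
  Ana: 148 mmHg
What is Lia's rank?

Sorted (descending): 148, 148, 142, 142, 140, 135, 131, 131
The 2 values of 148 occupy positions 1–2 → average rank (1+2)/2 = 1.5.
The 2 values of 142 occupy positions 3–4 → average rank (3+4)/2 = 3.5.
The 2 values of 131 occupy positions 7–8 → average rank (7+8)/2 = 7.5.
Lia has value 148 mmHg → rank 1.5.

1.5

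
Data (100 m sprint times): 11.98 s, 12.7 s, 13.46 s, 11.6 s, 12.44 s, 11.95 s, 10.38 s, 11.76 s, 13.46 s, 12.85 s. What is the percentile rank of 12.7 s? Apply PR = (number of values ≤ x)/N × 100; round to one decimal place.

70.0

N = 10.
Strictly below 12.7: 6. Equal to 12.7: 1.
PR = 7/10 × 100 = 70.0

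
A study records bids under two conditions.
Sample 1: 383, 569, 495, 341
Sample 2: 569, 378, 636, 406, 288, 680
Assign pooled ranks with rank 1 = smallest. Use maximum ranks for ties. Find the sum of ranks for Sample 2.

36

Sorted (ascending): 288, 341, 378, 383, 406, 495, 569, 569, 636, 680
The 2 values of 569 occupy positions 7–8 → each gets rank 8.
Sample 2 values → pooled ranks: 569→8, 378→3, 636→9, 406→5, 288→1, 680→10
Rank sum = 8 + 3 + 9 + 5 + 1 + 10 = 36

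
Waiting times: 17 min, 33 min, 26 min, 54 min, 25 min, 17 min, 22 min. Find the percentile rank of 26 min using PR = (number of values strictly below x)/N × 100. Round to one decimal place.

57.1

N = 7.
Strictly below 26: 4. Equal to 26: 1.
PR = 4/7 × 100 = 57.1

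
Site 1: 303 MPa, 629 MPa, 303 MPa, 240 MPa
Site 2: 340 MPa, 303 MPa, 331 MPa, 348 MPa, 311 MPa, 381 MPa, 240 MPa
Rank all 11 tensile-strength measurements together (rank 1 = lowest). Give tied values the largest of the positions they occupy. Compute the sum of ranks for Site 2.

Sorted (ascending): 240, 240, 303, 303, 303, 311, 331, 340, 348, 381, 629
The 2 values of 240 occupy positions 1–2 → each gets rank 2.
The 3 values of 303 occupy positions 3–5 → each gets rank 5.
Site 2 values → pooled ranks: 340→8, 303→5, 331→7, 348→9, 311→6, 381→10, 240→2
Rank sum = 8 + 5 + 7 + 9 + 6 + 10 + 2 = 47

47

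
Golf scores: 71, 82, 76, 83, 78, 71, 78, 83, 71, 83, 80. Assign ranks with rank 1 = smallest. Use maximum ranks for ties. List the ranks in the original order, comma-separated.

3, 8, 4, 11, 6, 3, 6, 11, 3, 11, 7

Sorted (ascending): 71, 71, 71, 76, 78, 78, 80, 82, 83, 83, 83
The 3 values of 71 occupy positions 1–3 → each gets rank 3.
The 2 values of 78 occupy positions 5–6 → each gets rank 6.
The 3 values of 83 occupy positions 9–11 → each gets rank 11.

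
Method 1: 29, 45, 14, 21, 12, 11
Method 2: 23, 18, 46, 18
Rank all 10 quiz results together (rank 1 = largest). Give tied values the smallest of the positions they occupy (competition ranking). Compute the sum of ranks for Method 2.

17

Sorted (descending): 46, 45, 29, 23, 21, 18, 18, 14, 12, 11
The 2 values of 18 occupy positions 6–7 → each gets rank 6.
Method 2 values → pooled ranks: 23→4, 18→6, 46→1, 18→6
Rank sum = 4 + 6 + 1 + 6 = 17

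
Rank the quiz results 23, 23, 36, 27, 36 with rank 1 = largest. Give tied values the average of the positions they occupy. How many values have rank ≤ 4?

3

Sorted (descending): 36, 36, 27, 23, 23
The 2 values of 36 occupy positions 1–2 → average rank (1+2)/2 = 1.5.
The 2 values of 23 occupy positions 4–5 → average rank (4+5)/2 = 4.5.
Ranks ≤ 4: {1.5, 1.5, 3} → 3 values.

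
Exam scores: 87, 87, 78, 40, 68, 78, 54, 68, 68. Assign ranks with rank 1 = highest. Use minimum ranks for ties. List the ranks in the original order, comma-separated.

Sorted (descending): 87, 87, 78, 78, 68, 68, 68, 54, 40
The 2 values of 87 occupy positions 1–2 → each gets rank 1.
The 2 values of 78 occupy positions 3–4 → each gets rank 3.
The 3 values of 68 occupy positions 5–7 → each gets rank 5.

1, 1, 3, 9, 5, 3, 8, 5, 5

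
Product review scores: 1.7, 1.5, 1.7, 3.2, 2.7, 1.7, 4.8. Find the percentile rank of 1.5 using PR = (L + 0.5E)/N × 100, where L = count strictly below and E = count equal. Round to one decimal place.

7.1

N = 7.
Strictly below 1.5: 0. Equal to 1.5: 1.
PR = (0 + 0.5·1)/7 × 100 = 7.1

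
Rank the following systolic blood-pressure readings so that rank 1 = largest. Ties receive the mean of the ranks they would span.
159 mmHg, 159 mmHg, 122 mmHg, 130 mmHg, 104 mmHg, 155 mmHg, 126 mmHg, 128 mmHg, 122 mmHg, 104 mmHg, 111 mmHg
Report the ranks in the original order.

1.5, 1.5, 7.5, 4, 10.5, 3, 6, 5, 7.5, 10.5, 9

Sorted (descending): 159, 159, 155, 130, 128, 126, 122, 122, 111, 104, 104
The 2 values of 159 occupy positions 1–2 → average rank (1+2)/2 = 1.5.
The 2 values of 122 occupy positions 7–8 → average rank (7+8)/2 = 7.5.
The 2 values of 104 occupy positions 10–11 → average rank (10+11)/2 = 10.5.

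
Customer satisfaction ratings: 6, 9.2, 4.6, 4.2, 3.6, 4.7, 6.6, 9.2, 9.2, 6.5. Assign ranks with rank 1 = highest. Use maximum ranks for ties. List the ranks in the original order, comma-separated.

Sorted (descending): 9.2, 9.2, 9.2, 6.6, 6.5, 6, 4.7, 4.6, 4.2, 3.6
The 3 values of 9.2 occupy positions 1–3 → each gets rank 3.

6, 3, 8, 9, 10, 7, 4, 3, 3, 5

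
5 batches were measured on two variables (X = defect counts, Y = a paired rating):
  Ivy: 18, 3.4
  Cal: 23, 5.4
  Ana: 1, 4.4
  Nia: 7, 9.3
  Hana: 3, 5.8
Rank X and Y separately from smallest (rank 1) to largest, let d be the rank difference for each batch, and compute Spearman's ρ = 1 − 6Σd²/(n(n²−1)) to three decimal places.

Ranks of variable 1: 4, 5, 1, 3, 2
Ranks of variable 2: 1, 3, 2, 5, 4
d = r₁ − r₂: 3, 2, -1, -2, -2
d²: 9, 4, 1, 4, 4; Σd² = 22
ρ = 1 − 6·22/(5·24) = 1 − 132/120 = -0.100

-0.100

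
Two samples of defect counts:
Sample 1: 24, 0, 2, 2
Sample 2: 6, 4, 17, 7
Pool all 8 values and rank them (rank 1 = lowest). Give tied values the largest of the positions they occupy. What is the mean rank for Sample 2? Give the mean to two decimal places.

5.50

Sorted (ascending): 0, 2, 2, 4, 6, 7, 17, 24
The 2 values of 2 occupy positions 2–3 → each gets rank 3.
Sample 2 values → pooled ranks: 6→5, 4→4, 17→7, 7→6
Mean rank = (5 + 4 + 7 + 6) / 4 = 5.50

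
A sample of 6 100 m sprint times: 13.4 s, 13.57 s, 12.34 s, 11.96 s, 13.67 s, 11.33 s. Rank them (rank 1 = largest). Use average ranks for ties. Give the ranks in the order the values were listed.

3, 2, 4, 5, 1, 6

Sorted (descending): 13.67, 13.57, 13.4, 12.34, 11.96, 11.33
No ties — each value takes its position as its rank.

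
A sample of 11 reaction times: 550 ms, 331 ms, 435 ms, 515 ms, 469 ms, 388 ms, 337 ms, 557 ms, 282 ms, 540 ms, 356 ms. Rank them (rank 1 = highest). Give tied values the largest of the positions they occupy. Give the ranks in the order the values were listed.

Sorted (descending): 557, 550, 540, 515, 469, 435, 388, 356, 337, 331, 282
No ties — each value takes its position as its rank.

2, 10, 6, 4, 5, 7, 9, 1, 11, 3, 8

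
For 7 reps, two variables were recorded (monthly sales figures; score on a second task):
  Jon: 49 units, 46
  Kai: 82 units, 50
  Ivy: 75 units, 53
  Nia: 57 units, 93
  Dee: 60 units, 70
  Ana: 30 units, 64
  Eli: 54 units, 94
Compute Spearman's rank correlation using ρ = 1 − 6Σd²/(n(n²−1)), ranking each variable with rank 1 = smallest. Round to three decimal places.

Ranks of variable 1: 2, 7, 6, 4, 5, 1, 3
Ranks of variable 2: 1, 2, 3, 6, 5, 4, 7
d = r₁ − r₂: 1, 5, 3, -2, 0, -3, -4
d²: 1, 25, 9, 4, 0, 9, 16; Σd² = 64
ρ = 1 − 6·64/(7·48) = 1 − 384/336 = -0.143

-0.143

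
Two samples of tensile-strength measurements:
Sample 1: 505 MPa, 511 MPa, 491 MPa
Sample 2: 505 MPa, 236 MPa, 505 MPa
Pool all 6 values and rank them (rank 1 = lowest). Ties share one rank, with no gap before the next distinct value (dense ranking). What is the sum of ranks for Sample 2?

Sorted (ascending): 236, 491, 505, 505, 505, 511
The 3 values of 505 share dense rank 3.
Remaining distinct values take the next consecutive integers.
Sample 2 values → pooled ranks: 505→3, 236→1, 505→3
Rank sum = 3 + 1 + 3 = 7

7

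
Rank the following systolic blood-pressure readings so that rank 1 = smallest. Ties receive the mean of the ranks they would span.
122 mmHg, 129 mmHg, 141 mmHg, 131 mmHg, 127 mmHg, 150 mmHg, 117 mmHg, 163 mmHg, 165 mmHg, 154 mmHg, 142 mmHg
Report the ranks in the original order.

2, 4, 6, 5, 3, 8, 1, 10, 11, 9, 7

Sorted (ascending): 117, 122, 127, 129, 131, 141, 142, 150, 154, 163, 165
No ties — each value takes its position as its rank.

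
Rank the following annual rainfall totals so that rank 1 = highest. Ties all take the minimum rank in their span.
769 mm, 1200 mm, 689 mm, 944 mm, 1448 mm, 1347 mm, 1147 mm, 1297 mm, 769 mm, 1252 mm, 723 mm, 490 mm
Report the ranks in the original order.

Sorted (descending): 1448, 1347, 1297, 1252, 1200, 1147, 944, 769, 769, 723, 689, 490
The 2 values of 769 occupy positions 8–9 → each gets rank 8.

8, 5, 11, 7, 1, 2, 6, 3, 8, 4, 10, 12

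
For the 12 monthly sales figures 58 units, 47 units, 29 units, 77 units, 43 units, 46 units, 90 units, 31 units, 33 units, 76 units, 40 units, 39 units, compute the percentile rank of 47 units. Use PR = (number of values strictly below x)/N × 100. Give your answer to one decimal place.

58.3

N = 12.
Strictly below 47: 7. Equal to 47: 1.
PR = 7/12 × 100 = 58.3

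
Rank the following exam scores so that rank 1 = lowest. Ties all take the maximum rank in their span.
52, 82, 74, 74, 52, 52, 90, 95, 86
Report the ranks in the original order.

Sorted (ascending): 52, 52, 52, 74, 74, 82, 86, 90, 95
The 3 values of 52 occupy positions 1–3 → each gets rank 3.
The 2 values of 74 occupy positions 4–5 → each gets rank 5.

3, 6, 5, 5, 3, 3, 8, 9, 7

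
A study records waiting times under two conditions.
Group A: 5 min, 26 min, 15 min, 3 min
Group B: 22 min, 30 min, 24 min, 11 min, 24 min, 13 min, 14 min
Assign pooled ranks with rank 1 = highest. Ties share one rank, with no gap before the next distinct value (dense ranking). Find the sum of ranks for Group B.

Sorted (descending): 30, 26, 24, 24, 22, 15, 14, 13, 11, 5, 3
The 2 values of 24 share dense rank 3.
Remaining distinct values take the next consecutive integers.
Group B values → pooled ranks: 22→4, 30→1, 24→3, 11→8, 24→3, 13→7, 14→6
Rank sum = 4 + 1 + 3 + 8 + 3 + 7 + 6 = 32

32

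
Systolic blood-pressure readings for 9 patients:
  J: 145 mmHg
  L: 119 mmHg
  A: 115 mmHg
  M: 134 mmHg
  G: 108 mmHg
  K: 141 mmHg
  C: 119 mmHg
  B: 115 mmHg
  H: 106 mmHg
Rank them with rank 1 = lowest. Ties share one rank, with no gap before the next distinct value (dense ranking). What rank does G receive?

2

Sorted (ascending): 106, 108, 115, 115, 119, 119, 134, 141, 145
The 2 values of 115 share dense rank 3.
The 2 values of 119 share dense rank 4.
Remaining distinct values take the next consecutive integers.
G has value 108 mmHg → rank 2.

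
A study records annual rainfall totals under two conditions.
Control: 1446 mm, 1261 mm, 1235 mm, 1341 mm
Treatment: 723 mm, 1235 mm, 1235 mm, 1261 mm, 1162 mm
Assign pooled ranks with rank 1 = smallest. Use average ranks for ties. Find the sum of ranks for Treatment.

17.5

Sorted (ascending): 723, 1162, 1235, 1235, 1235, 1261, 1261, 1341, 1446
The 3 values of 1235 occupy positions 3–5 → average rank 4.
The 2 values of 1261 occupy positions 6–7 → average rank (6+7)/2 = 6.5.
Treatment values → pooled ranks: 723→1, 1235→4, 1235→4, 1261→6.5, 1162→2
Rank sum = 1 + 4 + 4 + 6.5 + 2 = 17.5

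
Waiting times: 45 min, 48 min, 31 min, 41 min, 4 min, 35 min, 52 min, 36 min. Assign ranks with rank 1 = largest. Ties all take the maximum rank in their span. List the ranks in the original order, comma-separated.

3, 2, 7, 4, 8, 6, 1, 5

Sorted (descending): 52, 48, 45, 41, 36, 35, 31, 4
No ties — each value takes its position as its rank.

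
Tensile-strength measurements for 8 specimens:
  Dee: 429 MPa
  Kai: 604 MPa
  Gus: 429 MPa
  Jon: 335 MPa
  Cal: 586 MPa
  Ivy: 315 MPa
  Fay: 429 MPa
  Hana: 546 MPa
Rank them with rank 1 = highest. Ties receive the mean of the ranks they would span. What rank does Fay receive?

5

Sorted (descending): 604, 586, 546, 429, 429, 429, 335, 315
The 3 values of 429 occupy positions 4–6 → average rank 5.
Fay has value 429 MPa → rank 5.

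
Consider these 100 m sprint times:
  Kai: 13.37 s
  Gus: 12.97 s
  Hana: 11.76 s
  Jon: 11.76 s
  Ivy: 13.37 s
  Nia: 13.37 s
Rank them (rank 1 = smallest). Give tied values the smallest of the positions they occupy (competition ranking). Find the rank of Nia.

4

Sorted (ascending): 11.76, 11.76, 12.97, 13.37, 13.37, 13.37
The 2 values of 11.76 occupy positions 1–2 → each gets rank 1.
The 3 values of 13.37 occupy positions 4–6 → each gets rank 4.
Nia has value 13.37 s → rank 4.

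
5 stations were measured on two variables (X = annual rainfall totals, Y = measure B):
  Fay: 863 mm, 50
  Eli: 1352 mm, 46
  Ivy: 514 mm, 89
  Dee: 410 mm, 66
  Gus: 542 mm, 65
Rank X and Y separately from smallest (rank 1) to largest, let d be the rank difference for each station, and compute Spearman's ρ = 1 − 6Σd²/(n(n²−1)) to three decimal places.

-0.900

Ranks of variable 1: 4, 5, 2, 1, 3
Ranks of variable 2: 2, 1, 5, 4, 3
d = r₁ − r₂: 2, 4, -3, -3, 0
d²: 4, 16, 9, 9, 0; Σd² = 38
ρ = 1 − 6·38/(5·24) = 1 − 228/120 = -0.900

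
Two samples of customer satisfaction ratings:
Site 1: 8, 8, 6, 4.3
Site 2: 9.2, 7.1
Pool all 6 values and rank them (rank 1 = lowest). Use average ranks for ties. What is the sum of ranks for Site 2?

9

Sorted (ascending): 4.3, 6, 7.1, 8, 8, 9.2
The 2 values of 8 occupy positions 4–5 → average rank (4+5)/2 = 4.5.
Site 2 values → pooled ranks: 9.2→6, 7.1→3
Rank sum = 6 + 3 = 9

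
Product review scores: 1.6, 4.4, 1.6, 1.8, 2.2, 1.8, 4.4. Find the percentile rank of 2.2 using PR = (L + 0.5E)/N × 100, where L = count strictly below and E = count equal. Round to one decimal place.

64.3

N = 7.
Strictly below 2.2: 4. Equal to 2.2: 1.
PR = (4 + 0.5·1)/7 × 100 = 64.3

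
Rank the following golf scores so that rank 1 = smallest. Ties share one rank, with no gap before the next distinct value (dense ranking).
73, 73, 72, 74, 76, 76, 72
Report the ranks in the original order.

2, 2, 1, 3, 4, 4, 1

Sorted (ascending): 72, 72, 73, 73, 74, 76, 76
The 2 values of 72 share dense rank 1.
The 2 values of 73 share dense rank 2.
The 2 values of 76 share dense rank 4.
Remaining distinct values take the next consecutive integers.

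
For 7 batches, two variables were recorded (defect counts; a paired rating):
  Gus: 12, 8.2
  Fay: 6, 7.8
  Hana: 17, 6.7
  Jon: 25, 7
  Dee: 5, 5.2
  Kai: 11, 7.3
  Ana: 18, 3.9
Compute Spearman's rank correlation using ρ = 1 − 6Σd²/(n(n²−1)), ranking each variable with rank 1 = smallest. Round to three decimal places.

-0.214

Ranks of variable 1: 4, 2, 5, 7, 1, 3, 6
Ranks of variable 2: 7, 6, 3, 4, 2, 5, 1
d = r₁ − r₂: -3, -4, 2, 3, -1, -2, 5
d²: 9, 16, 4, 9, 1, 4, 25; Σd² = 68
ρ = 1 − 6·68/(7·48) = 1 − 408/336 = -0.214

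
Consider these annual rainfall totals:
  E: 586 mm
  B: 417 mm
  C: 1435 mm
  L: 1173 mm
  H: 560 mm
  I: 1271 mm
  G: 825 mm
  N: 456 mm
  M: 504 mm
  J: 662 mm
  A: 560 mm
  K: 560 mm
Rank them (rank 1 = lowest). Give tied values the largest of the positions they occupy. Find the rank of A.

6

Sorted (ascending): 417, 456, 504, 560, 560, 560, 586, 662, 825, 1173, 1271, 1435
The 3 values of 560 occupy positions 4–6 → each gets rank 6.
A has value 560 mm → rank 6.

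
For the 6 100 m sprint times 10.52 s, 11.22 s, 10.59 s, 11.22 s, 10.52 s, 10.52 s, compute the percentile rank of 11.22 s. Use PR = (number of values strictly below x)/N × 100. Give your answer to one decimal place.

N = 6.
Strictly below 11.22: 4. Equal to 11.22: 2.
PR = 4/6 × 100 = 66.7

66.7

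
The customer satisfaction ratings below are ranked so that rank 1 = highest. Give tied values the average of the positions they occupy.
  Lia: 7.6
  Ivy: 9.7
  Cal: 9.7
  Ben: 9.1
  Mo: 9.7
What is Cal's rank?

2

Sorted (descending): 9.7, 9.7, 9.7, 9.1, 7.6
The 3 values of 9.7 occupy positions 1–3 → average rank 2.
Cal has value 9.7 → rank 2.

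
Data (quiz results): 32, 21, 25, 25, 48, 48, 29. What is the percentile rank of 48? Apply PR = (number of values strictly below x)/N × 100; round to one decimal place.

71.4

N = 7.
Strictly below 48: 5. Equal to 48: 2.
PR = 5/7 × 100 = 71.4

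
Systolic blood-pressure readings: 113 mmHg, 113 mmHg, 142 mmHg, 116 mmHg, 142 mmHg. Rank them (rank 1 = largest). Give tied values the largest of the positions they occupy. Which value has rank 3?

Sorted (descending): 142, 142, 116, 113, 113
The 2 values of 142 occupy positions 1–2 → each gets rank 2.
The 2 values of 113 occupy positions 4–5 → each gets rank 5.
Rank 3 → value 116.

116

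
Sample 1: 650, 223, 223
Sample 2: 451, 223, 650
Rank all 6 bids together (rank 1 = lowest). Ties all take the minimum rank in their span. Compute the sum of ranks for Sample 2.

10

Sorted (ascending): 223, 223, 223, 451, 650, 650
The 3 values of 223 occupy positions 1–3 → each gets rank 1.
The 2 values of 650 occupy positions 5–6 → each gets rank 5.
Sample 2 values → pooled ranks: 451→4, 223→1, 650→5
Rank sum = 4 + 1 + 5 = 10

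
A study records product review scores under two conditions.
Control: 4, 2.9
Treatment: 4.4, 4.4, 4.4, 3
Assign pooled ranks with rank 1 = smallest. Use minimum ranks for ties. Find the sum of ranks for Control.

4

Sorted (ascending): 2.9, 3, 4, 4.4, 4.4, 4.4
The 3 values of 4.4 occupy positions 4–6 → each gets rank 4.
Control values → pooled ranks: 4→3, 2.9→1
Rank sum = 3 + 1 = 4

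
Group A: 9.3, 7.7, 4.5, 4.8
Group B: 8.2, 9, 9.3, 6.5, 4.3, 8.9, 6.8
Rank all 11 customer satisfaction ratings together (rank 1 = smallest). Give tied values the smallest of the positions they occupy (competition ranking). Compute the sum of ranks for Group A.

Sorted (ascending): 4.3, 4.5, 4.8, 6.5, 6.8, 7.7, 8.2, 8.9, 9, 9.3, 9.3
The 2 values of 9.3 occupy positions 10–11 → each gets rank 10.
Group A values → pooled ranks: 9.3→10, 7.7→6, 4.5→2, 4.8→3
Rank sum = 10 + 6 + 2 + 3 = 21

21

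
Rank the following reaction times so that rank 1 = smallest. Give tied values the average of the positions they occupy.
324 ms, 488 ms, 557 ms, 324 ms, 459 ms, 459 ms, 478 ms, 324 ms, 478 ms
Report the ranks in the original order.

2, 8, 9, 2, 4.5, 4.5, 6.5, 2, 6.5

Sorted (ascending): 324, 324, 324, 459, 459, 478, 478, 488, 557
The 3 values of 324 occupy positions 1–3 → average rank 2.
The 2 values of 459 occupy positions 4–5 → average rank (4+5)/2 = 4.5.
The 2 values of 478 occupy positions 6–7 → average rank (6+7)/2 = 6.5.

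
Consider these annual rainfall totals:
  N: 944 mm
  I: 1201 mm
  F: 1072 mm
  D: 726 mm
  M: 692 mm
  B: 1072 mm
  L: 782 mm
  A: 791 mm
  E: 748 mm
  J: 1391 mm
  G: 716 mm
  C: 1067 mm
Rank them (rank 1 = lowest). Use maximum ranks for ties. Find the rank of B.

10

Sorted (ascending): 692, 716, 726, 748, 782, 791, 944, 1067, 1072, 1072, 1201, 1391
The 2 values of 1072 occupy positions 9–10 → each gets rank 10.
B has value 1072 mm → rank 10.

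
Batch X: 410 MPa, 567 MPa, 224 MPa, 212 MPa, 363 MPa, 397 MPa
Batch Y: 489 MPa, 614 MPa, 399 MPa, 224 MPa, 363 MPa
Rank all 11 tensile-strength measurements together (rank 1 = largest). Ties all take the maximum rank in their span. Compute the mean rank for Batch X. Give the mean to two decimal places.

6.83

Sorted (descending): 614, 567, 489, 410, 399, 397, 363, 363, 224, 224, 212
The 2 values of 363 occupy positions 7–8 → each gets rank 8.
The 2 values of 224 occupy positions 9–10 → each gets rank 10.
Batch X values → pooled ranks: 410→4, 567→2, 224→10, 212→11, 363→8, 397→6
Mean rank = (4 + 2 + 10 + 11 + 8 + 6) / 6 = 6.83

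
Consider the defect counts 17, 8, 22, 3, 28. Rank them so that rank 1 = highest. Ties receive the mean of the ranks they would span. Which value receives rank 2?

22

Sorted (descending): 28, 22, 17, 8, 3
No ties — each value takes its position as its rank.
Rank 2 → value 22.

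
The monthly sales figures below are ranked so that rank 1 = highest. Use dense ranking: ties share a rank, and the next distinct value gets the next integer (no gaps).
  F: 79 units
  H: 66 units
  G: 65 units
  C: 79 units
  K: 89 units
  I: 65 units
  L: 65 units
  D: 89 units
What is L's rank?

Sorted (descending): 89, 89, 79, 79, 66, 65, 65, 65
The 2 values of 89 share dense rank 1.
The 2 values of 79 share dense rank 2.
The 3 values of 65 share dense rank 4.
Remaining distinct values take the next consecutive integers.
L has value 65 units → rank 4.

4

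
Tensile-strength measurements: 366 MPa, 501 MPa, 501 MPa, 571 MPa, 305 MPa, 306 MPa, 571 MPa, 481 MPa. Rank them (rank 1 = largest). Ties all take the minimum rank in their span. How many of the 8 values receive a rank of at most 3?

Sorted (descending): 571, 571, 501, 501, 481, 366, 306, 305
The 2 values of 571 occupy positions 1–2 → each gets rank 1.
The 2 values of 501 occupy positions 3–4 → each gets rank 3.
Ranks ≤ 3: {1, 1, 3, 3} → 4 values.

4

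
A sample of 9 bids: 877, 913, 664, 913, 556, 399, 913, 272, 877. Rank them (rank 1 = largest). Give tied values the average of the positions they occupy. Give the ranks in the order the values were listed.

Sorted (descending): 913, 913, 913, 877, 877, 664, 556, 399, 272
The 3 values of 913 occupy positions 1–3 → average rank 2.
The 2 values of 877 occupy positions 4–5 → average rank (4+5)/2 = 4.5.

4.5, 2, 6, 2, 7, 8, 2, 9, 4.5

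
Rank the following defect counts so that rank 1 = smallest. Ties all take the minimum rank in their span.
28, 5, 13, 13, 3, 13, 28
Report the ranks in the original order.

Sorted (ascending): 3, 5, 13, 13, 13, 28, 28
The 3 values of 13 occupy positions 3–5 → each gets rank 3.
The 2 values of 28 occupy positions 6–7 → each gets rank 6.

6, 2, 3, 3, 1, 3, 6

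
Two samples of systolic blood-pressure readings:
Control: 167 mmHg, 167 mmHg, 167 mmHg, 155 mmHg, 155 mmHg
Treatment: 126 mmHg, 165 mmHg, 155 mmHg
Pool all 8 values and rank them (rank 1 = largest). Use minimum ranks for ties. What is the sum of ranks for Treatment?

17

Sorted (descending): 167, 167, 167, 165, 155, 155, 155, 126
The 3 values of 167 occupy positions 1–3 → each gets rank 1.
The 3 values of 155 occupy positions 5–7 → each gets rank 5.
Treatment values → pooled ranks: 126→8, 165→4, 155→5
Rank sum = 8 + 4 + 5 = 17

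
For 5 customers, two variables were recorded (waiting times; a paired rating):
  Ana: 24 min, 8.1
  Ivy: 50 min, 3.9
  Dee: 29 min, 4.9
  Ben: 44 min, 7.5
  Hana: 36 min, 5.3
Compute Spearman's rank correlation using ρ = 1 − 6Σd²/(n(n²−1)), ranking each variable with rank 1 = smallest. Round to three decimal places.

Ranks of variable 1: 1, 5, 2, 4, 3
Ranks of variable 2: 5, 1, 2, 4, 3
d = r₁ − r₂: -4, 4, 0, 0, 0
d²: 16, 16, 0, 0, 0; Σd² = 32
ρ = 1 − 6·32/(5·24) = 1 − 192/120 = -0.600

-0.600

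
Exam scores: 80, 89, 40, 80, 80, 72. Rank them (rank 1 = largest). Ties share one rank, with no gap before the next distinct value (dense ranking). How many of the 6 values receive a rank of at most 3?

Sorted (descending): 89, 80, 80, 80, 72, 40
The 3 values of 80 share dense rank 2.
Remaining distinct values take the next consecutive integers.
Ranks ≤ 3: {1, 2, 2, 2, 3} → 5 values.

5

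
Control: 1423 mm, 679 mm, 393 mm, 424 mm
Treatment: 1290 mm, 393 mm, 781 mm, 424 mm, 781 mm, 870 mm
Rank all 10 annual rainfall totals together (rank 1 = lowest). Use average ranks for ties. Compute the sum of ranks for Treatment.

35

Sorted (ascending): 393, 393, 424, 424, 679, 781, 781, 870, 1290, 1423
The 2 values of 393 occupy positions 1–2 → average rank (1+2)/2 = 1.5.
The 2 values of 424 occupy positions 3–4 → average rank (3+4)/2 = 3.5.
The 2 values of 781 occupy positions 6–7 → average rank (6+7)/2 = 6.5.
Treatment values → pooled ranks: 1290→9, 393→1.5, 781→6.5, 424→3.5, 781→6.5, 870→8
Rank sum = 9 + 1.5 + 6.5 + 3.5 + 6.5 + 8 = 35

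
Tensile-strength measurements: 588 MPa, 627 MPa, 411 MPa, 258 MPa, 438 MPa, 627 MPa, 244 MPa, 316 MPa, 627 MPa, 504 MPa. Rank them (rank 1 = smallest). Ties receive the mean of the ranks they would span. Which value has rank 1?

Sorted (ascending): 244, 258, 316, 411, 438, 504, 588, 627, 627, 627
The 3 values of 627 occupy positions 8–10 → average rank 9.
Rank 1 → value 244.

244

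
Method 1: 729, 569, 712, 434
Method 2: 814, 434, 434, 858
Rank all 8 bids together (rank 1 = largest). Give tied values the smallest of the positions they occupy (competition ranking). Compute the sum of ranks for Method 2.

Sorted (descending): 858, 814, 729, 712, 569, 434, 434, 434
The 3 values of 434 occupy positions 6–8 → each gets rank 6.
Method 2 values → pooled ranks: 814→2, 434→6, 434→6, 858→1
Rank sum = 2 + 6 + 6 + 1 = 15

15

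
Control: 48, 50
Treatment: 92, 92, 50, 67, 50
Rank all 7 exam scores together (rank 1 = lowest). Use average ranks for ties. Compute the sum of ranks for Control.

Sorted (ascending): 48, 50, 50, 50, 67, 92, 92
The 3 values of 50 occupy positions 2–4 → average rank 3.
The 2 values of 92 occupy positions 6–7 → average rank (6+7)/2 = 6.5.
Control values → pooled ranks: 48→1, 50→3
Rank sum = 1 + 3 = 4

4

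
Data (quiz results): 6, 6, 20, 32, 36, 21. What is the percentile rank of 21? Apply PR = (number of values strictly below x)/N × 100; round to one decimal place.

N = 6.
Strictly below 21: 3. Equal to 21: 1.
PR = 3/6 × 100 = 50.0

50.0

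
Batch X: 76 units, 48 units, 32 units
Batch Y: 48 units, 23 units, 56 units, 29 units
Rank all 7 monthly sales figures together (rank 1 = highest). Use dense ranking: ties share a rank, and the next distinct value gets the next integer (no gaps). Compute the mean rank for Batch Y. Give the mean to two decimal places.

4.00

Sorted (descending): 76, 56, 48, 48, 32, 29, 23
The 2 values of 48 share dense rank 3.
Remaining distinct values take the next consecutive integers.
Batch Y values → pooled ranks: 48→3, 23→6, 56→2, 29→5
Mean rank = (3 + 6 + 2 + 5) / 4 = 4.00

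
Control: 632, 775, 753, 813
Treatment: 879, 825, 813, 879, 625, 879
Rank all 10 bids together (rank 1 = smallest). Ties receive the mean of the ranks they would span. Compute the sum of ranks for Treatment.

Sorted (ascending): 625, 632, 753, 775, 813, 813, 825, 879, 879, 879
The 2 values of 813 occupy positions 5–6 → average rank (5+6)/2 = 5.5.
The 3 values of 879 occupy positions 8–10 → average rank 9.
Treatment values → pooled ranks: 879→9, 825→7, 813→5.5, 879→9, 625→1, 879→9
Rank sum = 9 + 7 + 5.5 + 9 + 1 + 9 = 40.5

40.5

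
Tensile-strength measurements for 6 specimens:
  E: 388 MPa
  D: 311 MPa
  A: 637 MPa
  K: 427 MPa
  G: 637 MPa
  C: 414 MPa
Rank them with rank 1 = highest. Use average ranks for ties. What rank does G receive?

1.5

Sorted (descending): 637, 637, 427, 414, 388, 311
The 2 values of 637 occupy positions 1–2 → average rank (1+2)/2 = 1.5.
G has value 637 MPa → rank 1.5.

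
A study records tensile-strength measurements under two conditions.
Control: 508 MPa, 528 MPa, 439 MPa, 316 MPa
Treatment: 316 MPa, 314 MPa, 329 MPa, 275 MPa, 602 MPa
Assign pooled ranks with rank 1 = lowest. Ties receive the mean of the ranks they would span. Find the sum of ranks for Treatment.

20.5

Sorted (ascending): 275, 314, 316, 316, 329, 439, 508, 528, 602
The 2 values of 316 occupy positions 3–4 → average rank (3+4)/2 = 3.5.
Treatment values → pooled ranks: 316→3.5, 314→2, 329→5, 275→1, 602→9
Rank sum = 3.5 + 2 + 5 + 1 + 9 = 20.5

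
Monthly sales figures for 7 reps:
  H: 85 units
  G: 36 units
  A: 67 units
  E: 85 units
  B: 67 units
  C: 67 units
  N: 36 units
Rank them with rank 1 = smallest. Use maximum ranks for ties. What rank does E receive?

7

Sorted (ascending): 36, 36, 67, 67, 67, 85, 85
The 2 values of 36 occupy positions 1–2 → each gets rank 2.
The 3 values of 67 occupy positions 3–5 → each gets rank 5.
The 2 values of 85 occupy positions 6–7 → each gets rank 7.
E has value 85 units → rank 7.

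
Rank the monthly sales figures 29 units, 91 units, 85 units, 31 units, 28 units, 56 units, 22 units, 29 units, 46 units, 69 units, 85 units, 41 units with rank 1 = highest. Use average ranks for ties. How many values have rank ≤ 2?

Sorted (descending): 91, 85, 85, 69, 56, 46, 41, 31, 29, 29, 28, 22
The 2 values of 85 occupy positions 2–3 → average rank (2+3)/2 = 2.5.
The 2 values of 29 occupy positions 9–10 → average rank (9+10)/2 = 9.5.
Ranks ≤ 2: {1} → 1 value.

1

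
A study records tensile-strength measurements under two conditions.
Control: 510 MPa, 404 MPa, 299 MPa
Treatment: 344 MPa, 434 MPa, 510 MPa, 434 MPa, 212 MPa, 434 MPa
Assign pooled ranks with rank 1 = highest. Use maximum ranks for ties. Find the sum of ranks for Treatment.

33

Sorted (descending): 510, 510, 434, 434, 434, 404, 344, 299, 212
The 2 values of 510 occupy positions 1–2 → each gets rank 2.
The 3 values of 434 occupy positions 3–5 → each gets rank 5.
Treatment values → pooled ranks: 344→7, 434→5, 510→2, 434→5, 212→9, 434→5
Rank sum = 7 + 5 + 2 + 5 + 9 + 5 = 33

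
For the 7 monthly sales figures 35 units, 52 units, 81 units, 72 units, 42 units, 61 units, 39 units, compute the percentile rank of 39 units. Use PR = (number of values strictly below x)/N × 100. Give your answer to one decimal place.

14.3

N = 7.
Strictly below 39: 1. Equal to 39: 1.
PR = 1/7 × 100 = 14.3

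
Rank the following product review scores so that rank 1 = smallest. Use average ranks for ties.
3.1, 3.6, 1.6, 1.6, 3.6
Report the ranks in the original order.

3, 4.5, 1.5, 1.5, 4.5

Sorted (ascending): 1.6, 1.6, 3.1, 3.6, 3.6
The 2 values of 1.6 occupy positions 1–2 → average rank (1+2)/2 = 1.5.
The 2 values of 3.6 occupy positions 4–5 → average rank (4+5)/2 = 4.5.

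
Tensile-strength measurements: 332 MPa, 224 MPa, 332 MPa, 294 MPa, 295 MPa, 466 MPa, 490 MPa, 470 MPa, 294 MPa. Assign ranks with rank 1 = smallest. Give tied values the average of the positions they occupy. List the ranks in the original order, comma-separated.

Sorted (ascending): 224, 294, 294, 295, 332, 332, 466, 470, 490
The 2 values of 294 occupy positions 2–3 → average rank (2+3)/2 = 2.5.
The 2 values of 332 occupy positions 5–6 → average rank (5+6)/2 = 5.5.

5.5, 1, 5.5, 2.5, 4, 7, 9, 8, 2.5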